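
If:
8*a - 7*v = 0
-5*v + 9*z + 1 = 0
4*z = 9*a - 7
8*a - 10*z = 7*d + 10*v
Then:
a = 413/407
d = -326/259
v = 472/407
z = 217/407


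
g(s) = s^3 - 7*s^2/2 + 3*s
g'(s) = 3*s^2 - 7*s + 3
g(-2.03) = -28.88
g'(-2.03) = 29.57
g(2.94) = 3.98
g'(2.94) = 8.35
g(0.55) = 0.76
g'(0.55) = 0.06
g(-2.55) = -46.99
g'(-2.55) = 40.36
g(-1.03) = -7.90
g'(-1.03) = 13.39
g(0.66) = 0.74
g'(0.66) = -0.31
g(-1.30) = -12.01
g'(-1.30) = 17.17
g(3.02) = 4.68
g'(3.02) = 9.22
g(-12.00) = -2268.00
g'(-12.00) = 519.00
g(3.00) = 4.50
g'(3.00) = 9.00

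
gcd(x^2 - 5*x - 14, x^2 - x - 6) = x + 2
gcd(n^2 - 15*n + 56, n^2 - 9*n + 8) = n - 8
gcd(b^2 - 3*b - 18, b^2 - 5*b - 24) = b + 3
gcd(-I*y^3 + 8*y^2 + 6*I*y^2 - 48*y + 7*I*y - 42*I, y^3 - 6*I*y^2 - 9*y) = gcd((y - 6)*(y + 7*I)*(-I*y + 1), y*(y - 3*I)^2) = 1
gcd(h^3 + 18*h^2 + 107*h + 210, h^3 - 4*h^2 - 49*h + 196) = h + 7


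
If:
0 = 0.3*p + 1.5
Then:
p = -5.00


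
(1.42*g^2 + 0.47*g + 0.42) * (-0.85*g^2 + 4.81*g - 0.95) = -1.207*g^4 + 6.4307*g^3 + 0.5547*g^2 + 1.5737*g - 0.399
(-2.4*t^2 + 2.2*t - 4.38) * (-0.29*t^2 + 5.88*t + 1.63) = 0.696*t^4 - 14.75*t^3 + 10.2942*t^2 - 22.1684*t - 7.1394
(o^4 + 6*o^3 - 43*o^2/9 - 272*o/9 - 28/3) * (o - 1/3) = o^5 + 17*o^4/3 - 61*o^3/9 - 773*o^2/27 + 20*o/27 + 28/9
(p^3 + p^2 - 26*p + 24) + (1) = p^3 + p^2 - 26*p + 25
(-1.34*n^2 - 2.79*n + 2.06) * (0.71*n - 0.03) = -0.9514*n^3 - 1.9407*n^2 + 1.5463*n - 0.0618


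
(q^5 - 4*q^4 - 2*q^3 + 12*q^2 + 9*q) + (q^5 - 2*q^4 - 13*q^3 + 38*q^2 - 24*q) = 2*q^5 - 6*q^4 - 15*q^3 + 50*q^2 - 15*q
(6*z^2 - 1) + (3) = 6*z^2 + 2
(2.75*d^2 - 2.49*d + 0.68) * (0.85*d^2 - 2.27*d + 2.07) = 2.3375*d^4 - 8.359*d^3 + 11.9228*d^2 - 6.6979*d + 1.4076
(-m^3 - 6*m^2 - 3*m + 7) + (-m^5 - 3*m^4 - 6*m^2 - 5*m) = -m^5 - 3*m^4 - m^3 - 12*m^2 - 8*m + 7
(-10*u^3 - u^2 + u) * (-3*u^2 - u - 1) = 30*u^5 + 13*u^4 + 8*u^3 - u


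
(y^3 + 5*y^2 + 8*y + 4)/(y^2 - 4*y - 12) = (y^2 + 3*y + 2)/(y - 6)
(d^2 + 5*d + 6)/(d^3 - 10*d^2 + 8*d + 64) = (d + 3)/(d^2 - 12*d + 32)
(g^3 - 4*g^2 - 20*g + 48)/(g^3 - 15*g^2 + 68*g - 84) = (g + 4)/(g - 7)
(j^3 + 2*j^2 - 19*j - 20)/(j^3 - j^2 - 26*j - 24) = (j^2 + j - 20)/(j^2 - 2*j - 24)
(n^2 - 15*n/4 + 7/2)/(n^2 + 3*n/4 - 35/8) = 2*(n - 2)/(2*n + 5)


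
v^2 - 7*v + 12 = (v - 4)*(v - 3)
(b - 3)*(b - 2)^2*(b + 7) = b^4 - 33*b^2 + 100*b - 84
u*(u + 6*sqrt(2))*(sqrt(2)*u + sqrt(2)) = sqrt(2)*u^3 + sqrt(2)*u^2 + 12*u^2 + 12*u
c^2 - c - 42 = (c - 7)*(c + 6)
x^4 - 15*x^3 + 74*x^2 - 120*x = x*(x - 6)*(x - 5)*(x - 4)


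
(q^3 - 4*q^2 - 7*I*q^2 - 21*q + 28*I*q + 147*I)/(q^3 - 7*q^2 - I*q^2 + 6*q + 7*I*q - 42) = (q^2 + q*(3 - 7*I) - 21*I)/(q^2 - I*q + 6)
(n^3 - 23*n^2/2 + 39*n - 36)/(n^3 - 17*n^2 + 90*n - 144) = (n^2 - 11*n/2 + 6)/(n^2 - 11*n + 24)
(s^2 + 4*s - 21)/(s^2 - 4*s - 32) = (-s^2 - 4*s + 21)/(-s^2 + 4*s + 32)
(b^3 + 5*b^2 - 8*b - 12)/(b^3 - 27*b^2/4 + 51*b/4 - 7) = 4*(b^3 + 5*b^2 - 8*b - 12)/(4*b^3 - 27*b^2 + 51*b - 28)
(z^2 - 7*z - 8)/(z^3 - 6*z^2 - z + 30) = (z^2 - 7*z - 8)/(z^3 - 6*z^2 - z + 30)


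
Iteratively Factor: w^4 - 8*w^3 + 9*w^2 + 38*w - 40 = (w - 1)*(w^3 - 7*w^2 + 2*w + 40) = (w - 1)*(w + 2)*(w^2 - 9*w + 20) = (w - 4)*(w - 1)*(w + 2)*(w - 5)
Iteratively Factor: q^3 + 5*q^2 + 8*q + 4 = (q + 2)*(q^2 + 3*q + 2) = (q + 1)*(q + 2)*(q + 2)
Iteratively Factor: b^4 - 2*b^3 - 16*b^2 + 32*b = (b - 2)*(b^3 - 16*b) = (b - 4)*(b - 2)*(b^2 + 4*b) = b*(b - 4)*(b - 2)*(b + 4)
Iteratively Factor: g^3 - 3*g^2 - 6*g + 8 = (g - 4)*(g^2 + g - 2) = (g - 4)*(g + 2)*(g - 1)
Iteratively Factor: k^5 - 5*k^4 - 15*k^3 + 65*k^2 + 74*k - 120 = (k - 5)*(k^4 - 15*k^2 - 10*k + 24) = (k - 5)*(k - 4)*(k^3 + 4*k^2 + k - 6) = (k - 5)*(k - 4)*(k - 1)*(k^2 + 5*k + 6) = (k - 5)*(k - 4)*(k - 1)*(k + 2)*(k + 3)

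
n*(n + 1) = n^2 + n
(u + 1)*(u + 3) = u^2 + 4*u + 3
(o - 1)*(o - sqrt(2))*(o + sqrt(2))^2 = o^4 - o^3 + sqrt(2)*o^3 - 2*o^2 - sqrt(2)*o^2 - 2*sqrt(2)*o + 2*o + 2*sqrt(2)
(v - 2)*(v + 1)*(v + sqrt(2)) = v^3 - v^2 + sqrt(2)*v^2 - 2*v - sqrt(2)*v - 2*sqrt(2)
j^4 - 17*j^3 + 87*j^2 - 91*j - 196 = (j - 7)^2*(j - 4)*(j + 1)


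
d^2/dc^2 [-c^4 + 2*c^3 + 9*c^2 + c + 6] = -12*c^2 + 12*c + 18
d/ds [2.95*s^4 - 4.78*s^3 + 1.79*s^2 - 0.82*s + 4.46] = 11.8*s^3 - 14.34*s^2 + 3.58*s - 0.82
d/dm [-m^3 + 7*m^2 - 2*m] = -3*m^2 + 14*m - 2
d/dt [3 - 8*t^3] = -24*t^2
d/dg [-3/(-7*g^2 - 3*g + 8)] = 3*(-14*g - 3)/(7*g^2 + 3*g - 8)^2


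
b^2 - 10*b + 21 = (b - 7)*(b - 3)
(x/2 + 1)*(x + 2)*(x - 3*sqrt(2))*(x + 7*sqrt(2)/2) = x^4/2 + sqrt(2)*x^3/4 + 2*x^3 - 17*x^2/2 + sqrt(2)*x^2 - 42*x + sqrt(2)*x - 42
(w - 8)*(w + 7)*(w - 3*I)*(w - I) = w^4 - w^3 - 4*I*w^3 - 59*w^2 + 4*I*w^2 + 3*w + 224*I*w + 168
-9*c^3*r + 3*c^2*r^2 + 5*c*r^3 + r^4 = r*(-c + r)*(3*c + r)^2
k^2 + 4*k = k*(k + 4)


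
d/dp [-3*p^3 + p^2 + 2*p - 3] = -9*p^2 + 2*p + 2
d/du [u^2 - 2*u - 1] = 2*u - 2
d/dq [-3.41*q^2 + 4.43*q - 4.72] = 4.43 - 6.82*q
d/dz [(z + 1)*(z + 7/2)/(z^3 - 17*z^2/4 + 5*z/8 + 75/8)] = 16*(-4*z^4 - 36*z^3 + 37*z^2 + 194*z + 160)/(64*z^6 - 544*z^5 + 1236*z^4 + 860*z^3 - 5075*z^2 + 750*z + 5625)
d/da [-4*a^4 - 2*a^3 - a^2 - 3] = 2*a*(-8*a^2 - 3*a - 1)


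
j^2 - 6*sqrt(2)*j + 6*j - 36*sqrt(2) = (j + 6)*(j - 6*sqrt(2))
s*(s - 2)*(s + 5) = s^3 + 3*s^2 - 10*s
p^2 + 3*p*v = p*(p + 3*v)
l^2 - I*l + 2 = (l - 2*I)*(l + I)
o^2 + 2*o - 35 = (o - 5)*(o + 7)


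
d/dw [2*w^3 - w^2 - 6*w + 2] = 6*w^2 - 2*w - 6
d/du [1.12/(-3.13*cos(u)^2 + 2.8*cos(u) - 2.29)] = (3.136 - 7.0112*cos(u))*sin(u)/(3.13*cos(u)^2 - 2.8*cos(u) + 2.29)^2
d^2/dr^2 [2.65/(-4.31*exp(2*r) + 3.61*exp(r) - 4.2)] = (-2.65*(8.62*exp(r) - 3.61)*(17.24*exp(r) - 7.22)*exp(r) + (45.686*exp(r) - 9.5665)*(4.31*exp(2*r) - 3.61*exp(r) + 4.2))*exp(r)/(4.31*exp(2*r) - 3.61*exp(r) + 4.2)^3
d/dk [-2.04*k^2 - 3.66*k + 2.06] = -4.08*k - 3.66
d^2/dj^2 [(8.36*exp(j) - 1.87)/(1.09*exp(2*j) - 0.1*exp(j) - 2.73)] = (9.93251600000002*exp(4*j) - 7.975748*exp(3*j) + 149.872602*exp(2*j) - 24.559216*exp(j) + 62.816754)*exp(j)/(1.295029*exp(6*j) - 0.35643*exp(5*j) - 9.697839*exp(4*j) + 1.78442*exp(3*j) + 24.289083*exp(2*j) - 2.23587*exp(j) - 20.346417)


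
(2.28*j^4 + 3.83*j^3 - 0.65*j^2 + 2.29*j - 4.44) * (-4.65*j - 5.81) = -10.602*j^5 - 31.0563*j^4 - 19.2298*j^3 - 6.872*j^2 + 7.3411*j + 25.7964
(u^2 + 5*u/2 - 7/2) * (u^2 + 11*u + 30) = u^4 + 27*u^3/2 + 54*u^2 + 73*u/2 - 105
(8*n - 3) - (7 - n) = 9*n - 10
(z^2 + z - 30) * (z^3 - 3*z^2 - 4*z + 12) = z^5 - 2*z^4 - 37*z^3 + 98*z^2 + 132*z - 360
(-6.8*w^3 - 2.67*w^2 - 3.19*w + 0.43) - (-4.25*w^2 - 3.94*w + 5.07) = -6.8*w^3 + 1.58*w^2 + 0.75*w - 4.64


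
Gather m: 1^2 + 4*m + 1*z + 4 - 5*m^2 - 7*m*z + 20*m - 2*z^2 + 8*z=-5*m^2 + m*(24 - 7*z) - 2*z^2 + 9*z + 5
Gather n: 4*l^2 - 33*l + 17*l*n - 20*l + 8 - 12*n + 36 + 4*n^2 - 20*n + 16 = 4*l^2 - 53*l + 4*n^2 + n*(17*l - 32) + 60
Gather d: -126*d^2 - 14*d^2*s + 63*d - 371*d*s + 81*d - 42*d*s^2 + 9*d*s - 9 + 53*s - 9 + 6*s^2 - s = d^2*(-14*s - 126) + d*(-42*s^2 - 362*s + 144) + 6*s^2 + 52*s - 18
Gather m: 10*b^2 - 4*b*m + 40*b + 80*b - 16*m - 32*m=10*b^2 + 120*b + m*(-4*b - 48)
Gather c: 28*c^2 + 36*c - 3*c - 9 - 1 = 28*c^2 + 33*c - 10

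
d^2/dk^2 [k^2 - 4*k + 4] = 2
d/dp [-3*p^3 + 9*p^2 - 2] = 9*p*(2 - p)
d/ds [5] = 0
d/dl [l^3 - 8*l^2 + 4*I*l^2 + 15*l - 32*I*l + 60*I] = 3*l^2 + 8*l*(-2 + I) + 15 - 32*I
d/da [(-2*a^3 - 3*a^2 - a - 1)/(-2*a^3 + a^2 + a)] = (-8*a^4 - 8*a^3 - 8*a^2 + 2*a + 1)/(a^2*(4*a^4 - 4*a^3 - 3*a^2 + 2*a + 1))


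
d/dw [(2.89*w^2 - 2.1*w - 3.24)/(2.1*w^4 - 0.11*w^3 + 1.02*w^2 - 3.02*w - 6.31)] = (-12.138*w^5 + 13.5479*w^4 + 26.754*w^3 - 7.655*w^2 - 29.8622*w + 3.4662)/(4.41*w^8 - 0.462*w^7 + 4.2961*w^6 - 12.9084*w^5 - 24.7972*w^4 - 4.7726*w^3 - 3.752*w^2 + 38.1124*w + 39.8161)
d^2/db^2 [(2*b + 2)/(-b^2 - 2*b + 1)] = 4*(b + 1)*(3*b^2 + 6*b - 4*(b + 1)^2 - 3)/(b^2 + 2*b - 1)^3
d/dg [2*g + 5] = 2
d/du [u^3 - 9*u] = 3*u^2 - 9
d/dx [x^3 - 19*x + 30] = 3*x^2 - 19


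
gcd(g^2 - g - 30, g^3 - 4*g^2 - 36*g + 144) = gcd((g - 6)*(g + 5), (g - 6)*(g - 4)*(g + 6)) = g - 6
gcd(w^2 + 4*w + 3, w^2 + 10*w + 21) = w + 3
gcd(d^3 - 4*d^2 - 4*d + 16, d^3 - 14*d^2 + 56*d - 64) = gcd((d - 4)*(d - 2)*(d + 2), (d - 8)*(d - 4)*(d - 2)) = d^2 - 6*d + 8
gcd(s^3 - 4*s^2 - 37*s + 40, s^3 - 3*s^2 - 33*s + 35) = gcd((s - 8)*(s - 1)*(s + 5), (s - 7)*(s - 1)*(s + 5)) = s^2 + 4*s - 5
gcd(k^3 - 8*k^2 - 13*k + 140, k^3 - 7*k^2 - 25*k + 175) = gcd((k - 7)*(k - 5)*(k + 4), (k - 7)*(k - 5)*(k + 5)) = k^2 - 12*k + 35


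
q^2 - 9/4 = (q - 3/2)*(q + 3/2)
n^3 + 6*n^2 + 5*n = n*(n + 1)*(n + 5)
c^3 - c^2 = c^2*(c - 1)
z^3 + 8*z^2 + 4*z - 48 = (z - 2)*(z + 4)*(z + 6)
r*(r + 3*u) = r^2 + 3*r*u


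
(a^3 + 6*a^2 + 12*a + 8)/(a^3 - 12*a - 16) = (a + 2)/(a - 4)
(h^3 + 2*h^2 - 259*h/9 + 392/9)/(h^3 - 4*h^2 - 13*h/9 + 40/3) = (3*h^2 + 14*h - 49)/(3*h^2 - 4*h - 15)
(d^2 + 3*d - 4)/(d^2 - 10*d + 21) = (d^2 + 3*d - 4)/(d^2 - 10*d + 21)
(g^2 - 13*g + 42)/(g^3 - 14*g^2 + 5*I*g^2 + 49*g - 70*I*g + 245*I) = (g - 6)/(g^2 + g*(-7 + 5*I) - 35*I)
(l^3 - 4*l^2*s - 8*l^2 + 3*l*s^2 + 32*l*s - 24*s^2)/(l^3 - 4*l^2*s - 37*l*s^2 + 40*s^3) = (-l^2 + 3*l*s + 8*l - 24*s)/(-l^2 + 3*l*s + 40*s^2)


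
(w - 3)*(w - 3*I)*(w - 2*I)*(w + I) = w^4 - 3*w^3 - 4*I*w^3 - w^2 + 12*I*w^2 + 3*w - 6*I*w + 18*I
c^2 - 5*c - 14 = (c - 7)*(c + 2)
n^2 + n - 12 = (n - 3)*(n + 4)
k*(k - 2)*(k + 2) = k^3 - 4*k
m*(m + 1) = m^2 + m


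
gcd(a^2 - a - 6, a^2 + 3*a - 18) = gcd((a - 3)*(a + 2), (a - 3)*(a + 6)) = a - 3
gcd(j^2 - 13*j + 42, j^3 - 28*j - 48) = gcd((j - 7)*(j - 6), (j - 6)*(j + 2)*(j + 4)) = j - 6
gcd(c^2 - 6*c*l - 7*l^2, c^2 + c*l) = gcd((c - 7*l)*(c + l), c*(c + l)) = c + l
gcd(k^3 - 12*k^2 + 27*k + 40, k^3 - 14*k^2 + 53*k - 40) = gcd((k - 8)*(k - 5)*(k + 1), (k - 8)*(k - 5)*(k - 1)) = k^2 - 13*k + 40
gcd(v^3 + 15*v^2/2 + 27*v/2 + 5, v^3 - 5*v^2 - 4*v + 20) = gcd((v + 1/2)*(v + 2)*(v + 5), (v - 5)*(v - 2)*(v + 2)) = v + 2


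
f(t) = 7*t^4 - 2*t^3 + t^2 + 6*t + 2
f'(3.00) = 714.00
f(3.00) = 542.00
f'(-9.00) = -20910.00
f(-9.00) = 47414.00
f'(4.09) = 1829.51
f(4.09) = 1865.24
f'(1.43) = 78.47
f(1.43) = 36.05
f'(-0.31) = 3.97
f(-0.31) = 0.36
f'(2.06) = 229.43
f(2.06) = 127.18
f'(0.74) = 15.54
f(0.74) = 8.28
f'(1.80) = 153.46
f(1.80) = 77.86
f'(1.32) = 62.58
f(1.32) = 28.31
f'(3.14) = 819.98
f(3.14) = 649.26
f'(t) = 28*t^3 - 6*t^2 + 2*t + 6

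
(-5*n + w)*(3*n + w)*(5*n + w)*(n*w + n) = -75*n^4*w - 75*n^4 - 25*n^3*w^2 - 25*n^3*w + 3*n^2*w^3 + 3*n^2*w^2 + n*w^4 + n*w^3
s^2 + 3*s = s*(s + 3)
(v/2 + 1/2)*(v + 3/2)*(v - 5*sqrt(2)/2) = v^3/2 - 5*sqrt(2)*v^2/4 + 5*v^2/4 - 25*sqrt(2)*v/8 + 3*v/4 - 15*sqrt(2)/8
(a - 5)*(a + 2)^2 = a^3 - a^2 - 16*a - 20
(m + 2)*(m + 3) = m^2 + 5*m + 6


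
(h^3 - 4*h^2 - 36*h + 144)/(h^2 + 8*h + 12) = (h^2 - 10*h + 24)/(h + 2)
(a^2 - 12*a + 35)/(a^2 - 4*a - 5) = (a - 7)/(a + 1)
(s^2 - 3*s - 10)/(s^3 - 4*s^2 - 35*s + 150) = (s + 2)/(s^2 + s - 30)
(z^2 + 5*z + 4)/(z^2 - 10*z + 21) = (z^2 + 5*z + 4)/(z^2 - 10*z + 21)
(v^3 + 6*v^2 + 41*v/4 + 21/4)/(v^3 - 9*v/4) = (2*v^2 + 9*v + 7)/(v*(2*v - 3))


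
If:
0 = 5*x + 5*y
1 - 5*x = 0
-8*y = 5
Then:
No Solution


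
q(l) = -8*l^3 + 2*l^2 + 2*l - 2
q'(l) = -24*l^2 + 4*l + 2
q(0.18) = -1.62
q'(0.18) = 1.94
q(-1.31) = 16.80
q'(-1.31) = -44.43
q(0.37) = -1.39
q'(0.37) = 0.19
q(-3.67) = 413.04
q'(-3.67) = -335.93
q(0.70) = -2.36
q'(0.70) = -6.96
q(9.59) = -6854.68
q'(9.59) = -2166.87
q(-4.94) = 1001.36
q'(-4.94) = -603.45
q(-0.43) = -1.85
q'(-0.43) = -4.16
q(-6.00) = 1786.00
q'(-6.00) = -886.00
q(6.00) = -1646.00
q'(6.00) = -838.00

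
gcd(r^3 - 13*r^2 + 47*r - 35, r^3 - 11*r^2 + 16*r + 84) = r - 7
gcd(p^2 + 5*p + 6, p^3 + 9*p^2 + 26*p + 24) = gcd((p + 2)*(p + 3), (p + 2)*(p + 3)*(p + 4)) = p^2 + 5*p + 6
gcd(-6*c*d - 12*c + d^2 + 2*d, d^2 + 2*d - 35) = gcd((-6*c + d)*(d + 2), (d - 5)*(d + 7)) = 1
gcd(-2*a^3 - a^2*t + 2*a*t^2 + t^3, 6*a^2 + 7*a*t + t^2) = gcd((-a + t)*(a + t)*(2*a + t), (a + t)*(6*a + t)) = a + t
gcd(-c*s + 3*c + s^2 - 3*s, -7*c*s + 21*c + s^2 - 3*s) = s - 3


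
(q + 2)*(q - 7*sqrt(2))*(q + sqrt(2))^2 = q^4 - 5*sqrt(2)*q^3 + 2*q^3 - 26*q^2 - 10*sqrt(2)*q^2 - 52*q - 14*sqrt(2)*q - 28*sqrt(2)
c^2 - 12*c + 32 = (c - 8)*(c - 4)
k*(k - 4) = k^2 - 4*k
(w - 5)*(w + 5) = w^2 - 25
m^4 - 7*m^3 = m^3*(m - 7)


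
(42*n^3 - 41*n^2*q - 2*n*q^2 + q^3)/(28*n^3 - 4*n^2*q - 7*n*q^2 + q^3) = (-6*n^2 + 5*n*q + q^2)/(-4*n^2 + q^2)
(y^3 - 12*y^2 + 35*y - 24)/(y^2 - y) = y - 11 + 24/y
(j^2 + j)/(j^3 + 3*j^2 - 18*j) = (j + 1)/(j^2 + 3*j - 18)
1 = 1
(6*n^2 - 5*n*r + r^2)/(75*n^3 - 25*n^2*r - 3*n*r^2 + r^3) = (-2*n + r)/(-25*n^2 + r^2)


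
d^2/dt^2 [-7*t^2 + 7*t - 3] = -14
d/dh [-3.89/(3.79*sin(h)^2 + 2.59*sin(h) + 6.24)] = (29.4862*sin(h) + 10.0751)*cos(h)/(3.79*sin(h)^2 + 2.59*sin(h) + 6.24)^2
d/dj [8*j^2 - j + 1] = 16*j - 1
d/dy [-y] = -1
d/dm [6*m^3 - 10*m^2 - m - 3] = 18*m^2 - 20*m - 1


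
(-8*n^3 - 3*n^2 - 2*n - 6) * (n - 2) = -8*n^4 + 13*n^3 + 4*n^2 - 2*n + 12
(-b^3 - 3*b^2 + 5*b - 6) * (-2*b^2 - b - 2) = 2*b^5 + 7*b^4 - 5*b^3 + 13*b^2 - 4*b + 12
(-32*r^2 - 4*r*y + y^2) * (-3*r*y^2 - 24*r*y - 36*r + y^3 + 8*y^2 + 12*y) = 96*r^3*y^2 + 768*r^3*y + 1152*r^3 - 20*r^2*y^3 - 160*r^2*y^2 - 240*r^2*y - 7*r*y^4 - 56*r*y^3 - 84*r*y^2 + y^5 + 8*y^4 + 12*y^3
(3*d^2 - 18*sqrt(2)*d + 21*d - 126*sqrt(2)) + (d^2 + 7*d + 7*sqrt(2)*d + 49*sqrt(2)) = 4*d^2 - 11*sqrt(2)*d + 28*d - 77*sqrt(2)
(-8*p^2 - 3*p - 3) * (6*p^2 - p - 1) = -48*p^4 - 10*p^3 - 7*p^2 + 6*p + 3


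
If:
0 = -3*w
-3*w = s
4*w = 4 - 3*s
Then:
No Solution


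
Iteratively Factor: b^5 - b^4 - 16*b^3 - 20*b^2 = (b)*(b^4 - b^3 - 16*b^2 - 20*b) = b*(b - 5)*(b^3 + 4*b^2 + 4*b) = b^2*(b - 5)*(b^2 + 4*b + 4) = b^2*(b - 5)*(b + 2)*(b + 2)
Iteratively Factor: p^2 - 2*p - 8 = (p + 2)*(p - 4)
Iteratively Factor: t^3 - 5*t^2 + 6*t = (t)*(t^2 - 5*t + 6) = t*(t - 2)*(t - 3)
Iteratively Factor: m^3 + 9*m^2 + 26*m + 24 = (m + 3)*(m^2 + 6*m + 8) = (m + 3)*(m + 4)*(m + 2)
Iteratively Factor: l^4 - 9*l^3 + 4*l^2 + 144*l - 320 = (l - 4)*(l^3 - 5*l^2 - 16*l + 80) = (l - 4)^2*(l^2 - l - 20) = (l - 5)*(l - 4)^2*(l + 4)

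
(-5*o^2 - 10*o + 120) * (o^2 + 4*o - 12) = -5*o^4 - 30*o^3 + 140*o^2 + 600*o - 1440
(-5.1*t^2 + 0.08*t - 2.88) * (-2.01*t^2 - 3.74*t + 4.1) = 10.251*t^4 + 18.9132*t^3 - 15.4204*t^2 + 11.0992*t - 11.808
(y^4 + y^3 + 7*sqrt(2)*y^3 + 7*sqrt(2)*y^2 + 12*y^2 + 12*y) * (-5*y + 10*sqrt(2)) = -5*y^5 - 25*sqrt(2)*y^4 - 5*y^4 - 25*sqrt(2)*y^3 + 80*y^3 + 80*y^2 + 120*sqrt(2)*y^2 + 120*sqrt(2)*y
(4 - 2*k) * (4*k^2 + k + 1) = -8*k^3 + 14*k^2 + 2*k + 4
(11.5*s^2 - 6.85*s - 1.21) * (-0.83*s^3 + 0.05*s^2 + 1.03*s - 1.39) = -9.545*s^5 + 6.2605*s^4 + 12.5068*s^3 - 23.101*s^2 + 8.2752*s + 1.6819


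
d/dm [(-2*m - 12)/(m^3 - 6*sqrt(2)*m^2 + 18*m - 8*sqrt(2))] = 2*(-m^3 + 6*sqrt(2)*m^2 - 18*m + 3*(m + 6)*(m^2 - 4*sqrt(2)*m + 6) + 8*sqrt(2))/(m^3 - 6*sqrt(2)*m^2 + 18*m - 8*sqrt(2))^2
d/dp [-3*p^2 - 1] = -6*p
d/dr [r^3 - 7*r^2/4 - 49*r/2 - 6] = 3*r^2 - 7*r/2 - 49/2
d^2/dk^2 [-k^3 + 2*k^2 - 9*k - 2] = 4 - 6*k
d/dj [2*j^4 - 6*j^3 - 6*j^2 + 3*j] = 8*j^3 - 18*j^2 - 12*j + 3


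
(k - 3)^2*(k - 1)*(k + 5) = k^4 - 2*k^3 - 20*k^2 + 66*k - 45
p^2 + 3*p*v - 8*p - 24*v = (p - 8)*(p + 3*v)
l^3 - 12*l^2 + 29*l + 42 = (l - 7)*(l - 6)*(l + 1)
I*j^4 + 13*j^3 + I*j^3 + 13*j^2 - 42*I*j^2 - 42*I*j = j*(j - 7*I)*(j - 6*I)*(I*j + I)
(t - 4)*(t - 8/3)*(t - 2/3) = t^3 - 22*t^2/3 + 136*t/9 - 64/9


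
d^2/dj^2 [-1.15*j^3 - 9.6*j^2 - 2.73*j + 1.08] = -6.9*j - 19.2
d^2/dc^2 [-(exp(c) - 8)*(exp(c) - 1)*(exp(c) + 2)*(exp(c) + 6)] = (-16*exp(3*c) + 9*exp(2*c) + 208*exp(c) + 44)*exp(c)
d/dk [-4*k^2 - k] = -8*k - 1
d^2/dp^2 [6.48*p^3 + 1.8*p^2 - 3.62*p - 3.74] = 38.88*p + 3.6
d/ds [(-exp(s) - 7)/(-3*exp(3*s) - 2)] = (-9*(exp(s) + 7)*exp(2*s) + 3*exp(3*s) + 2)*exp(s)/(3*exp(3*s) + 2)^2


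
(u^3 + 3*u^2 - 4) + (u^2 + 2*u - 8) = u^3 + 4*u^2 + 2*u - 12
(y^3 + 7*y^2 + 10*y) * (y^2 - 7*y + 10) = y^5 - 29*y^3 + 100*y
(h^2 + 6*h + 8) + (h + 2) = h^2 + 7*h + 10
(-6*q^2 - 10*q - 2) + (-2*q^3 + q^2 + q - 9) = -2*q^3 - 5*q^2 - 9*q - 11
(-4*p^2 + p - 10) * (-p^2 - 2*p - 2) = 4*p^4 + 7*p^3 + 16*p^2 + 18*p + 20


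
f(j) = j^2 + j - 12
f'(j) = 2*j + 1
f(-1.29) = -11.63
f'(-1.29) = -1.58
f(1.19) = -9.39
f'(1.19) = 3.38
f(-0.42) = -12.24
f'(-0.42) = 0.16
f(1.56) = -8.01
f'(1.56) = 4.12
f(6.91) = 42.66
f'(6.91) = 14.82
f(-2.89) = -6.54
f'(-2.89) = -4.78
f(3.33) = 2.42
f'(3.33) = 7.66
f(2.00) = -6.00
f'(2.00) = 5.00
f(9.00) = 78.00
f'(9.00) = 19.00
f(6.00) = 30.00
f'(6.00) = 13.00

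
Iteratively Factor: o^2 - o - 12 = (o + 3)*(o - 4)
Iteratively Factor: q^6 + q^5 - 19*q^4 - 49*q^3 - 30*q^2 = (q + 1)*(q^5 - 19*q^3 - 30*q^2) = (q + 1)*(q + 3)*(q^4 - 3*q^3 - 10*q^2) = q*(q + 1)*(q + 3)*(q^3 - 3*q^2 - 10*q) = q*(q + 1)*(q + 2)*(q + 3)*(q^2 - 5*q) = q*(q - 5)*(q + 1)*(q + 2)*(q + 3)*(q)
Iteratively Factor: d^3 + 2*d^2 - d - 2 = (d + 2)*(d^2 - 1) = (d + 1)*(d + 2)*(d - 1)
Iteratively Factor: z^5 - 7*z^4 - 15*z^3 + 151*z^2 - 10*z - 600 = (z - 5)*(z^4 - 2*z^3 - 25*z^2 + 26*z + 120) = (z - 5)*(z + 2)*(z^3 - 4*z^2 - 17*z + 60) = (z - 5)*(z - 3)*(z + 2)*(z^2 - z - 20) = (z - 5)^2*(z - 3)*(z + 2)*(z + 4)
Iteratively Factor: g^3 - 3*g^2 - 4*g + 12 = (g - 3)*(g^2 - 4) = (g - 3)*(g + 2)*(g - 2)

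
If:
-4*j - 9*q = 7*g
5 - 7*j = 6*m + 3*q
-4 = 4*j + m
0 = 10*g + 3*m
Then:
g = -192/317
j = -477/317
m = 640/317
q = 1084/951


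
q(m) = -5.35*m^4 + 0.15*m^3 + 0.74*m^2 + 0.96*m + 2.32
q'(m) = -21.4*m^3 + 0.45*m^2 + 1.48*m + 0.96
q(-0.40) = 1.91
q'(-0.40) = 1.81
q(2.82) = -324.06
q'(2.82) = -471.20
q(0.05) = 2.37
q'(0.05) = 1.03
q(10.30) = -59960.10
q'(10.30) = -23320.41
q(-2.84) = -345.91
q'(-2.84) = 490.58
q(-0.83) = -0.59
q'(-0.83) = 12.28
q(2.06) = -87.59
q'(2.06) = -181.16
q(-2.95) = -403.10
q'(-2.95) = 549.90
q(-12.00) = -111099.44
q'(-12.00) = 37027.20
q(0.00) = 2.32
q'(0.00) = 0.96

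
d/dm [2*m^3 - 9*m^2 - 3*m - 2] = 6*m^2 - 18*m - 3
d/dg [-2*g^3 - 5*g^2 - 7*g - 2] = -6*g^2 - 10*g - 7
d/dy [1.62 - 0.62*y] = -0.620000000000000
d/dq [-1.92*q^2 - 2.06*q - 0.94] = -3.84*q - 2.06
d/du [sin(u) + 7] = cos(u)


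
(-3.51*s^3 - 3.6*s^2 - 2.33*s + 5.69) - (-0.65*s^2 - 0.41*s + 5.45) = -3.51*s^3 - 2.95*s^2 - 1.92*s + 0.24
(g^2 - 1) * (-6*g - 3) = -6*g^3 - 3*g^2 + 6*g + 3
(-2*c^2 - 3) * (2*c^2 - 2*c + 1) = -4*c^4 + 4*c^3 - 8*c^2 + 6*c - 3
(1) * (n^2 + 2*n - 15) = n^2 + 2*n - 15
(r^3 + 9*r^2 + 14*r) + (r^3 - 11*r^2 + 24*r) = 2*r^3 - 2*r^2 + 38*r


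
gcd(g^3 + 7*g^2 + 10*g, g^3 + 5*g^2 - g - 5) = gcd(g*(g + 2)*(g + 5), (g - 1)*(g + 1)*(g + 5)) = g + 5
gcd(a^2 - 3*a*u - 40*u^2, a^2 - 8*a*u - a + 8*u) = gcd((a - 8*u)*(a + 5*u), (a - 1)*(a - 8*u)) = -a + 8*u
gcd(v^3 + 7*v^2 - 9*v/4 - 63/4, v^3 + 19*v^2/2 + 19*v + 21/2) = v^2 + 17*v/2 + 21/2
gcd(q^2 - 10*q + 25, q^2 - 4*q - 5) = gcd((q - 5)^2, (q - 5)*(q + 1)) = q - 5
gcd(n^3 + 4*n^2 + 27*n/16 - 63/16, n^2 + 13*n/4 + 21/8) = n + 7/4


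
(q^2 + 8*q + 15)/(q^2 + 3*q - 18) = (q^2 + 8*q + 15)/(q^2 + 3*q - 18)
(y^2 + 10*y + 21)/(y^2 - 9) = (y + 7)/(y - 3)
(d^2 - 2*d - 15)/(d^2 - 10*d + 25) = (d + 3)/(d - 5)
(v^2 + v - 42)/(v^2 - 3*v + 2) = (v^2 + v - 42)/(v^2 - 3*v + 2)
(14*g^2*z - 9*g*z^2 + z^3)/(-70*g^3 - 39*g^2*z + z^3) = z*(-2*g + z)/(10*g^2 + 7*g*z + z^2)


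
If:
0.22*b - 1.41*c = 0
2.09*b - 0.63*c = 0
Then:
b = 0.00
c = 0.00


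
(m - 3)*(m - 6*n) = m^2 - 6*m*n - 3*m + 18*n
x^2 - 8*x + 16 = (x - 4)^2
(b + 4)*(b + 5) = b^2 + 9*b + 20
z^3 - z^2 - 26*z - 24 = (z - 6)*(z + 1)*(z + 4)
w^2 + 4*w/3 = w*(w + 4/3)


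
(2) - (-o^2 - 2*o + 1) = o^2 + 2*o + 1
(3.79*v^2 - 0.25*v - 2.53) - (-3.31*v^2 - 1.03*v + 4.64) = 7.1*v^2 + 0.78*v - 7.17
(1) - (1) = 0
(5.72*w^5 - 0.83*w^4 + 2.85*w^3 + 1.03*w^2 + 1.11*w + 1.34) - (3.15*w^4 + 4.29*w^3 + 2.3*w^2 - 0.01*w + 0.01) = 5.72*w^5 - 3.98*w^4 - 1.44*w^3 - 1.27*w^2 + 1.12*w + 1.33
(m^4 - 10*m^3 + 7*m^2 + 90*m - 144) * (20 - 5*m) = -5*m^5 + 70*m^4 - 235*m^3 - 310*m^2 + 2520*m - 2880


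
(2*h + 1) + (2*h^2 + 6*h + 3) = 2*h^2 + 8*h + 4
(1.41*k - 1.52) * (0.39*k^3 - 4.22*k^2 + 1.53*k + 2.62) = 0.5499*k^4 - 6.543*k^3 + 8.5717*k^2 + 1.3686*k - 3.9824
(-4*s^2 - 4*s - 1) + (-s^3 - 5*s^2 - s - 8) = -s^3 - 9*s^2 - 5*s - 9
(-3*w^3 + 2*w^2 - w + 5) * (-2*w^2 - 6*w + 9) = 6*w^5 + 14*w^4 - 37*w^3 + 14*w^2 - 39*w + 45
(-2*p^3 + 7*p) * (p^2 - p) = -2*p^5 + 2*p^4 + 7*p^3 - 7*p^2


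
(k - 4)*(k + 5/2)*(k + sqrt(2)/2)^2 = k^4 - 3*k^3/2 + sqrt(2)*k^3 - 19*k^2/2 - 3*sqrt(2)*k^2/2 - 10*sqrt(2)*k - 3*k/4 - 5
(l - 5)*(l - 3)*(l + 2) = l^3 - 6*l^2 - l + 30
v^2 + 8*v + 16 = (v + 4)^2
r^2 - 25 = (r - 5)*(r + 5)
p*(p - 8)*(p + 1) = p^3 - 7*p^2 - 8*p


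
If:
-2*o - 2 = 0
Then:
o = -1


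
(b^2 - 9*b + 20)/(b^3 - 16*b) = (b - 5)/(b*(b + 4))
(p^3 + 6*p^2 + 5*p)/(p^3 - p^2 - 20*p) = (p^2 + 6*p + 5)/(p^2 - p - 20)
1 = 1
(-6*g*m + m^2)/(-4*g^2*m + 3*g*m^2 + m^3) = (-6*g + m)/(-4*g^2 + 3*g*m + m^2)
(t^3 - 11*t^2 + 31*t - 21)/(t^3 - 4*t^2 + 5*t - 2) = (t^2 - 10*t + 21)/(t^2 - 3*t + 2)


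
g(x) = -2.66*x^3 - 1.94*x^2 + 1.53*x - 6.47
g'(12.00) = -1194.15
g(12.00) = -4863.95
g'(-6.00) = -262.47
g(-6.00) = 489.07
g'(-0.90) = -1.44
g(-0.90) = -7.48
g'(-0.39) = 1.83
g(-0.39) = -7.20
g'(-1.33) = -7.43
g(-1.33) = -5.68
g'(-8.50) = -542.04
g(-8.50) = 1473.93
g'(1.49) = -21.97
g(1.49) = -17.30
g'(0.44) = -1.72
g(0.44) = -6.40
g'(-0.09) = 1.81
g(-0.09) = -6.62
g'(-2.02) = -23.19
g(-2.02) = 4.45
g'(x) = -7.98*x^2 - 3.88*x + 1.53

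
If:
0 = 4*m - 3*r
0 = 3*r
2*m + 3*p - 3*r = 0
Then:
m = 0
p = 0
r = 0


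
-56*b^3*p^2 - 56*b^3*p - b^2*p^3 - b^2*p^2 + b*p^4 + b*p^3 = p*(-8*b + p)*(7*b + p)*(b*p + b)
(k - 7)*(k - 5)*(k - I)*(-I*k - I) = -I*k^4 - k^3 + 11*I*k^3 + 11*k^2 - 23*I*k^2 - 23*k - 35*I*k - 35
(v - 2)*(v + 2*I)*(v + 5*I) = v^3 - 2*v^2 + 7*I*v^2 - 10*v - 14*I*v + 20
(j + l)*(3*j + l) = 3*j^2 + 4*j*l + l^2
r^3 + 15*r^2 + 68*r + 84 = (r + 2)*(r + 6)*(r + 7)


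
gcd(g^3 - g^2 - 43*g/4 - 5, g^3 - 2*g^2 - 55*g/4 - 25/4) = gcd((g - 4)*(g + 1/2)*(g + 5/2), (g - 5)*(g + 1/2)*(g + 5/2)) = g^2 + 3*g + 5/4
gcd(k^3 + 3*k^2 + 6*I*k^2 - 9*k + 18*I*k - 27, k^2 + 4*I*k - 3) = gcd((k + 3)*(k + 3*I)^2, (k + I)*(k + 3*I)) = k + 3*I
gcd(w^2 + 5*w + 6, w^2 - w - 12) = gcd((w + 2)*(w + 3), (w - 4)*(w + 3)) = w + 3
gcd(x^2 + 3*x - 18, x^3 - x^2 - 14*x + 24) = x - 3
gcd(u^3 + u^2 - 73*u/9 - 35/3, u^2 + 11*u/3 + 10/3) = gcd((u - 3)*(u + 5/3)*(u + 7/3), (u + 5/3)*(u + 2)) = u + 5/3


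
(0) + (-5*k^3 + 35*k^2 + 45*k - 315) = -5*k^3 + 35*k^2 + 45*k - 315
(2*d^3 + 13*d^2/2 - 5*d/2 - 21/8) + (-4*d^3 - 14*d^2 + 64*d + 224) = -2*d^3 - 15*d^2/2 + 123*d/2 + 1771/8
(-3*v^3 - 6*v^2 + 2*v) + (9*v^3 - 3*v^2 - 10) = 6*v^3 - 9*v^2 + 2*v - 10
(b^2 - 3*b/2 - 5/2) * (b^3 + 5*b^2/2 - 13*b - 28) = b^5 + b^4 - 77*b^3/4 - 59*b^2/4 + 149*b/2 + 70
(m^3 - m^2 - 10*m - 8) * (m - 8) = m^4 - 9*m^3 - 2*m^2 + 72*m + 64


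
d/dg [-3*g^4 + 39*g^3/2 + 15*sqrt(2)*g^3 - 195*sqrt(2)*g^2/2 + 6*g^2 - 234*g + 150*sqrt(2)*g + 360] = -12*g^3 + 117*g^2/2 + 45*sqrt(2)*g^2 - 195*sqrt(2)*g + 12*g - 234 + 150*sqrt(2)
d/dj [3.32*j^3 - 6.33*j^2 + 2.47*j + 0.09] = 9.96*j^2 - 12.66*j + 2.47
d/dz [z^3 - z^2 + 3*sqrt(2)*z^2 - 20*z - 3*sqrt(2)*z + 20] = 3*z^2 - 2*z + 6*sqrt(2)*z - 20 - 3*sqrt(2)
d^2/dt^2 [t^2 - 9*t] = 2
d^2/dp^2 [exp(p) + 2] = exp(p)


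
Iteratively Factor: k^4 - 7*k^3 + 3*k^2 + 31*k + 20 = (k + 1)*(k^3 - 8*k^2 + 11*k + 20) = (k + 1)^2*(k^2 - 9*k + 20) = (k - 4)*(k + 1)^2*(k - 5)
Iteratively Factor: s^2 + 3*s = (s)*(s + 3)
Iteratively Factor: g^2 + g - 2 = (g + 2)*(g - 1)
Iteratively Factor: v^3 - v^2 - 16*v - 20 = (v + 2)*(v^2 - 3*v - 10) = (v - 5)*(v + 2)*(v + 2)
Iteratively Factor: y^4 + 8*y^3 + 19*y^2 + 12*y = (y)*(y^3 + 8*y^2 + 19*y + 12) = y*(y + 1)*(y^2 + 7*y + 12) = y*(y + 1)*(y + 3)*(y + 4)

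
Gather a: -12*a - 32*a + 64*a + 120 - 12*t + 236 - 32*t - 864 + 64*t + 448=20*a + 20*t - 60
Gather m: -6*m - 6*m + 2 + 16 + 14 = 32 - 12*m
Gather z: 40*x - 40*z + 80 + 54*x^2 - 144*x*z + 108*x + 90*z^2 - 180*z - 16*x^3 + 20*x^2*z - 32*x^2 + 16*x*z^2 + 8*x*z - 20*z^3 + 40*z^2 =-16*x^3 + 22*x^2 + 148*x - 20*z^3 + z^2*(16*x + 130) + z*(20*x^2 - 136*x - 220) + 80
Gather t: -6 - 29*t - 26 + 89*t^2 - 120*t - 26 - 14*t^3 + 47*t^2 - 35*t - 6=-14*t^3 + 136*t^2 - 184*t - 64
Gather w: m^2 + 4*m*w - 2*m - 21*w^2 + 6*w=m^2 - 2*m - 21*w^2 + w*(4*m + 6)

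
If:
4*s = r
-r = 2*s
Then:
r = 0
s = 0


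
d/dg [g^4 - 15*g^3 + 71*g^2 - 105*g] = 4*g^3 - 45*g^2 + 142*g - 105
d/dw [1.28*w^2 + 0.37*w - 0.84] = 2.56*w + 0.37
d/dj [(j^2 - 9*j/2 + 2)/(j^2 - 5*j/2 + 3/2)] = (8*j^2 - 4*j - 7)/(4*j^4 - 20*j^3 + 37*j^2 - 30*j + 9)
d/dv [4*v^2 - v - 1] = 8*v - 1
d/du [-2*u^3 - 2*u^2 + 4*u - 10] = -6*u^2 - 4*u + 4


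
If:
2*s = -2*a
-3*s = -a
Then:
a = 0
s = 0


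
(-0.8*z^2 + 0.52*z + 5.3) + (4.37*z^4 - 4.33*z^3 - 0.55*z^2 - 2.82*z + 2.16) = 4.37*z^4 - 4.33*z^3 - 1.35*z^2 - 2.3*z + 7.46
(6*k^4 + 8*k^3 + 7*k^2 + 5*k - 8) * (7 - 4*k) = -24*k^5 + 10*k^4 + 28*k^3 + 29*k^2 + 67*k - 56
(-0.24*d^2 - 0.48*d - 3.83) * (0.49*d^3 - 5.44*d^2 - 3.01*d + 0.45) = -0.1176*d^5 + 1.0704*d^4 + 1.4569*d^3 + 22.172*d^2 + 11.3123*d - 1.7235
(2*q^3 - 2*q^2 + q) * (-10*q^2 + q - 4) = -20*q^5 + 22*q^4 - 20*q^3 + 9*q^2 - 4*q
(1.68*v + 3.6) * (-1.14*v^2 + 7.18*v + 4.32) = -1.9152*v^3 + 7.9584*v^2 + 33.1056*v + 15.552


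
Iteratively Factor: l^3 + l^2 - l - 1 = (l + 1)*(l^2 - 1) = (l - 1)*(l + 1)*(l + 1)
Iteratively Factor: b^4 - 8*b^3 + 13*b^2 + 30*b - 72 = (b - 3)*(b^3 - 5*b^2 - 2*b + 24) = (b - 4)*(b - 3)*(b^2 - b - 6) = (b - 4)*(b - 3)*(b + 2)*(b - 3)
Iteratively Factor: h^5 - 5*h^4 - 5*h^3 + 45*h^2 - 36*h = (h - 1)*(h^4 - 4*h^3 - 9*h^2 + 36*h) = (h - 3)*(h - 1)*(h^3 - h^2 - 12*h) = h*(h - 3)*(h - 1)*(h^2 - h - 12) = h*(h - 3)*(h - 1)*(h + 3)*(h - 4)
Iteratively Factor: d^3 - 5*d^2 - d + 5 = (d - 5)*(d^2 - 1) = (d - 5)*(d - 1)*(d + 1)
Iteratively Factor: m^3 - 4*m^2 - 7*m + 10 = (m - 1)*(m^2 - 3*m - 10) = (m - 5)*(m - 1)*(m + 2)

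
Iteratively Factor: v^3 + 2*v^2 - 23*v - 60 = (v + 3)*(v^2 - v - 20) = (v - 5)*(v + 3)*(v + 4)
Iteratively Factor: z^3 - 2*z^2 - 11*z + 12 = (z + 3)*(z^2 - 5*z + 4) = (z - 1)*(z + 3)*(z - 4)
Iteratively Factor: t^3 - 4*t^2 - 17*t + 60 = (t - 3)*(t^2 - t - 20) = (t - 3)*(t + 4)*(t - 5)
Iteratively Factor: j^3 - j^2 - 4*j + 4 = (j + 2)*(j^2 - 3*j + 2) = (j - 2)*(j + 2)*(j - 1)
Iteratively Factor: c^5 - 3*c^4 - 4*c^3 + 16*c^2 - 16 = (c - 2)*(c^4 - c^3 - 6*c^2 + 4*c + 8) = (c - 2)*(c + 1)*(c^3 - 2*c^2 - 4*c + 8) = (c - 2)^2*(c + 1)*(c^2 - 4) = (c - 2)^3*(c + 1)*(c + 2)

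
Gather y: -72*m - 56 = -72*m - 56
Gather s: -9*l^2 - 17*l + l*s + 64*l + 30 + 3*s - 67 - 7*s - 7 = -9*l^2 + 47*l + s*(l - 4) - 44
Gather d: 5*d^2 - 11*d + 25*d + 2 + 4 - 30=5*d^2 + 14*d - 24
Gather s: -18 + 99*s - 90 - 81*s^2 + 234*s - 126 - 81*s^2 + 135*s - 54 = -162*s^2 + 468*s - 288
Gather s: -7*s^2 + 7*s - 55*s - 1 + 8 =-7*s^2 - 48*s + 7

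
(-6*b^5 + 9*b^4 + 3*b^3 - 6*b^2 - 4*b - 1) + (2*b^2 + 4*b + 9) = -6*b^5 + 9*b^4 + 3*b^3 - 4*b^2 + 8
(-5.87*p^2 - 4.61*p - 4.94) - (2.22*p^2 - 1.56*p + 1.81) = -8.09*p^2 - 3.05*p - 6.75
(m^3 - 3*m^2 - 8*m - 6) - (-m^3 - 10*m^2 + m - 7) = 2*m^3 + 7*m^2 - 9*m + 1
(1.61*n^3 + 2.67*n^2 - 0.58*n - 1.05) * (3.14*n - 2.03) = 5.0554*n^4 + 5.1155*n^3 - 7.2413*n^2 - 2.1196*n + 2.1315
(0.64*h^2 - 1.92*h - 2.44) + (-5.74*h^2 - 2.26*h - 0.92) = -5.1*h^2 - 4.18*h - 3.36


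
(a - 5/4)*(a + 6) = a^2 + 19*a/4 - 15/2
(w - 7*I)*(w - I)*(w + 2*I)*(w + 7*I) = w^4 + I*w^3 + 51*w^2 + 49*I*w + 98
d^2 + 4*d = d*(d + 4)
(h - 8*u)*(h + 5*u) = h^2 - 3*h*u - 40*u^2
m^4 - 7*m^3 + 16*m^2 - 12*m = m*(m - 3)*(m - 2)^2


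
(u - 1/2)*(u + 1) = u^2 + u/2 - 1/2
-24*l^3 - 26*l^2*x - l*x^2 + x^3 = (-6*l + x)*(l + x)*(4*l + x)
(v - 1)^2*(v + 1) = v^3 - v^2 - v + 1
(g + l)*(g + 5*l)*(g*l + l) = g^3*l + 6*g^2*l^2 + g^2*l + 5*g*l^3 + 6*g*l^2 + 5*l^3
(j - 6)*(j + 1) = j^2 - 5*j - 6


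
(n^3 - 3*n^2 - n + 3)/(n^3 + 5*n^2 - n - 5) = (n - 3)/(n + 5)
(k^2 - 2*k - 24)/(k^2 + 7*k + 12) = (k - 6)/(k + 3)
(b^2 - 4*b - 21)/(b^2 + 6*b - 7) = (b^2 - 4*b - 21)/(b^2 + 6*b - 7)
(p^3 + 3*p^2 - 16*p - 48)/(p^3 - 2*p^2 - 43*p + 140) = (p^2 + 7*p + 12)/(p^2 + 2*p - 35)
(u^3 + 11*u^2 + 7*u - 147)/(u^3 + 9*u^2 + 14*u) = (u^2 + 4*u - 21)/(u*(u + 2))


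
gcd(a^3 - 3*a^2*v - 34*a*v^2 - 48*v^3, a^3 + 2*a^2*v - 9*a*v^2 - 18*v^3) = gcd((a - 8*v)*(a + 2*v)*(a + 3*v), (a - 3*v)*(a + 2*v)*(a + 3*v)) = a^2 + 5*a*v + 6*v^2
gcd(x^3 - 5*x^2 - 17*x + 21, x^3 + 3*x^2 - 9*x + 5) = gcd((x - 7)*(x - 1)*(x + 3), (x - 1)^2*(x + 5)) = x - 1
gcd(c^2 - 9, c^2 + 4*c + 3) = c + 3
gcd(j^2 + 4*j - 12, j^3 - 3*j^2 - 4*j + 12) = j - 2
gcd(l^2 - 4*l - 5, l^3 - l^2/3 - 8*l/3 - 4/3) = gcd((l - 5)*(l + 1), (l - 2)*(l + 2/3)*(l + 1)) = l + 1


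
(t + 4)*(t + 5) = t^2 + 9*t + 20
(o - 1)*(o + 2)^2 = o^3 + 3*o^2 - 4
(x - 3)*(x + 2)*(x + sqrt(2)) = x^3 - x^2 + sqrt(2)*x^2 - 6*x - sqrt(2)*x - 6*sqrt(2)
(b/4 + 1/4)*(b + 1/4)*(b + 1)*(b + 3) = b^4/4 + 21*b^3/16 + 33*b^2/16 + 19*b/16 + 3/16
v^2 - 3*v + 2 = (v - 2)*(v - 1)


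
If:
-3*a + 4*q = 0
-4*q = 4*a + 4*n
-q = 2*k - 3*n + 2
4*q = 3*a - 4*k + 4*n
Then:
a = -4/5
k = 7/5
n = 7/5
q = -3/5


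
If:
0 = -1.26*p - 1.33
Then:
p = -1.06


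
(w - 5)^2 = w^2 - 10*w + 25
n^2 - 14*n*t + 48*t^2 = (n - 8*t)*(n - 6*t)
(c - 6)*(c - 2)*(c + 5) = c^3 - 3*c^2 - 28*c + 60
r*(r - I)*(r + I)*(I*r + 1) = I*r^4 + r^3 + I*r^2 + r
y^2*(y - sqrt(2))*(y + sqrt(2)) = y^4 - 2*y^2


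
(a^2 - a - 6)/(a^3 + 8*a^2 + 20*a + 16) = (a - 3)/(a^2 + 6*a + 8)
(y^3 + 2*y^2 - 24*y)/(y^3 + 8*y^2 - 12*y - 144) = y/(y + 6)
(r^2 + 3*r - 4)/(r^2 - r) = (r + 4)/r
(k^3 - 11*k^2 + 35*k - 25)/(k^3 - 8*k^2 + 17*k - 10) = (k - 5)/(k - 2)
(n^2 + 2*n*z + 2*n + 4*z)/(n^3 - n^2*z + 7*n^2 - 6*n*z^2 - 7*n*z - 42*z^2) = (-n - 2)/(-n^2 + 3*n*z - 7*n + 21*z)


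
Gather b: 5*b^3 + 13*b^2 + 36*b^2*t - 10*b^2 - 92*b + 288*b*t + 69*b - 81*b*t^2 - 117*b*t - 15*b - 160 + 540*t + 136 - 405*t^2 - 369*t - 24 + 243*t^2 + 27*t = 5*b^3 + b^2*(36*t + 3) + b*(-81*t^2 + 171*t - 38) - 162*t^2 + 198*t - 48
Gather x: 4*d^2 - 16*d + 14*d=4*d^2 - 2*d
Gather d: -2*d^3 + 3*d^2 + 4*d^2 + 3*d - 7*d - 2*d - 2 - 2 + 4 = -2*d^3 + 7*d^2 - 6*d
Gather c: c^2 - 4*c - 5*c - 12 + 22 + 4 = c^2 - 9*c + 14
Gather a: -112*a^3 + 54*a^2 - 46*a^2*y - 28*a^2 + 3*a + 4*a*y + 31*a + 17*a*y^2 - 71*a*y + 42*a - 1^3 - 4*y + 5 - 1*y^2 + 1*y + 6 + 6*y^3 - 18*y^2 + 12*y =-112*a^3 + a^2*(26 - 46*y) + a*(17*y^2 - 67*y + 76) + 6*y^3 - 19*y^2 + 9*y + 10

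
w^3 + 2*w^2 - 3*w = w*(w - 1)*(w + 3)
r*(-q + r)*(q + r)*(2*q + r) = -2*q^3*r - q^2*r^2 + 2*q*r^3 + r^4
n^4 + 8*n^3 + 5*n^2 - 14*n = n*(n - 1)*(n + 2)*(n + 7)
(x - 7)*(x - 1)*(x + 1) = x^3 - 7*x^2 - x + 7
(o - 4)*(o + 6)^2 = o^3 + 8*o^2 - 12*o - 144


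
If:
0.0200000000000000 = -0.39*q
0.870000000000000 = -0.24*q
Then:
No Solution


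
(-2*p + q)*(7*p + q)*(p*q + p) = -14*p^3*q - 14*p^3 + 5*p^2*q^2 + 5*p^2*q + p*q^3 + p*q^2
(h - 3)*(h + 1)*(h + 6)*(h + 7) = h^4 + 11*h^3 + 13*h^2 - 123*h - 126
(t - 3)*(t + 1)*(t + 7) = t^3 + 5*t^2 - 17*t - 21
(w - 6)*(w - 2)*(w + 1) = w^3 - 7*w^2 + 4*w + 12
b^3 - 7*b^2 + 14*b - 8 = (b - 4)*(b - 2)*(b - 1)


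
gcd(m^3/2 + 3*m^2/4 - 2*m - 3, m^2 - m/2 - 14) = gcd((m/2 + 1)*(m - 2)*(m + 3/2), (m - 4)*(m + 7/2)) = 1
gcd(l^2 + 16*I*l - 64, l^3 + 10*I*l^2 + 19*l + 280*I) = l + 8*I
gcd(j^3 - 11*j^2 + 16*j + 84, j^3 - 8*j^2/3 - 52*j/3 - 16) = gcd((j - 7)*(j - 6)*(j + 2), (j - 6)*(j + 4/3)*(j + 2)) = j^2 - 4*j - 12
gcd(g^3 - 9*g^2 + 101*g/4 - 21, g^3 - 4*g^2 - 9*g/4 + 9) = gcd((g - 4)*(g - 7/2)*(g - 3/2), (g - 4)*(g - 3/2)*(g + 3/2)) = g^2 - 11*g/2 + 6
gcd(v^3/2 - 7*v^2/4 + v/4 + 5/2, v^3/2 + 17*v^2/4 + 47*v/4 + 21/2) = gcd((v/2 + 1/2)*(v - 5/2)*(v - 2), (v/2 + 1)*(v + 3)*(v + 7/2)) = 1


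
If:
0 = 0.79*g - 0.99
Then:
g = 1.25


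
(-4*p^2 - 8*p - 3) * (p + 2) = -4*p^3 - 16*p^2 - 19*p - 6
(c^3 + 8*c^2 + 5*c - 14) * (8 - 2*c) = -2*c^4 - 8*c^3 + 54*c^2 + 68*c - 112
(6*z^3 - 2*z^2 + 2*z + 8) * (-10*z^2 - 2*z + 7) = -60*z^5 + 8*z^4 + 26*z^3 - 98*z^2 - 2*z + 56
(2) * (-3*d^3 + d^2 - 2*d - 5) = -6*d^3 + 2*d^2 - 4*d - 10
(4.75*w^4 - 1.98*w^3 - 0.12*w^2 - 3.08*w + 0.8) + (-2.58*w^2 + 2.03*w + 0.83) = 4.75*w^4 - 1.98*w^3 - 2.7*w^2 - 1.05*w + 1.63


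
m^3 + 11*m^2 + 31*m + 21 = (m + 1)*(m + 3)*(m + 7)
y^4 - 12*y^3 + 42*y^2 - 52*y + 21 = (y - 7)*(y - 3)*(y - 1)^2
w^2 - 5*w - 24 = (w - 8)*(w + 3)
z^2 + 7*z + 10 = (z + 2)*(z + 5)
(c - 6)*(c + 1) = c^2 - 5*c - 6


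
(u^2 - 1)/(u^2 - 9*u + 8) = (u + 1)/(u - 8)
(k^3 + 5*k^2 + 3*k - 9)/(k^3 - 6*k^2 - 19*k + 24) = (k + 3)/(k - 8)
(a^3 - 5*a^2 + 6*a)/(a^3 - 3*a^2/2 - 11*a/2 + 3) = 2*a*(a - 2)/(2*a^2 + 3*a - 2)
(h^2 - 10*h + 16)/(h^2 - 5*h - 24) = (h - 2)/(h + 3)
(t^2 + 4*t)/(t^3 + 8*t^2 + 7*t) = (t + 4)/(t^2 + 8*t + 7)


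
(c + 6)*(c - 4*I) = c^2 + 6*c - 4*I*c - 24*I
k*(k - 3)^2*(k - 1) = k^4 - 7*k^3 + 15*k^2 - 9*k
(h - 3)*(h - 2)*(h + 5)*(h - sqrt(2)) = h^4 - sqrt(2)*h^3 - 19*h^2 + 19*sqrt(2)*h + 30*h - 30*sqrt(2)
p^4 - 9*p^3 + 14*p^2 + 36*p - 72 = (p - 6)*(p - 3)*(p - 2)*(p + 2)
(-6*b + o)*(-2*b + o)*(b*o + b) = 12*b^3*o + 12*b^3 - 8*b^2*o^2 - 8*b^2*o + b*o^3 + b*o^2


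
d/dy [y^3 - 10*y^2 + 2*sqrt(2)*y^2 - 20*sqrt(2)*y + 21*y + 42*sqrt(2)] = 3*y^2 - 20*y + 4*sqrt(2)*y - 20*sqrt(2) + 21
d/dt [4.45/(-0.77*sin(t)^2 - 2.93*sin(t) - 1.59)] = (6.853*sin(t) + 13.0385)*cos(t)/(0.77*sin(t)^2 + 2.93*sin(t) + 1.59)^2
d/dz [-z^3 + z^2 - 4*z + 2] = -3*z^2 + 2*z - 4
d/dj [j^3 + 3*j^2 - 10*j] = 3*j^2 + 6*j - 10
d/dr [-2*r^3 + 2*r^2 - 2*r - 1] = -6*r^2 + 4*r - 2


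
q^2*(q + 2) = q^3 + 2*q^2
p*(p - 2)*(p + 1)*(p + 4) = p^4 + 3*p^3 - 6*p^2 - 8*p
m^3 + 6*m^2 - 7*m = m*(m - 1)*(m + 7)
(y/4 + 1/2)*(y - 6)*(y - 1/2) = y^3/4 - 9*y^2/8 - 5*y/2 + 3/2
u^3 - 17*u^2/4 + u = u*(u - 4)*(u - 1/4)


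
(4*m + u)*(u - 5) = 4*m*u - 20*m + u^2 - 5*u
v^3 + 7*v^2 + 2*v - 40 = (v - 2)*(v + 4)*(v + 5)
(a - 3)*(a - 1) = a^2 - 4*a + 3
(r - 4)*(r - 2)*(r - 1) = r^3 - 7*r^2 + 14*r - 8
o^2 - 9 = (o - 3)*(o + 3)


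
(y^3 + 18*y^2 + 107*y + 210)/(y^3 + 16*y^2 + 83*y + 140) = (y + 6)/(y + 4)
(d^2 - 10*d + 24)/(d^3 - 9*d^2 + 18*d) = (d - 4)/(d*(d - 3))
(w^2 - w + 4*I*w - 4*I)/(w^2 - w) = (w + 4*I)/w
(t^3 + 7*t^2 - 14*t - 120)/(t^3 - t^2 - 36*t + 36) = (t^2 + t - 20)/(t^2 - 7*t + 6)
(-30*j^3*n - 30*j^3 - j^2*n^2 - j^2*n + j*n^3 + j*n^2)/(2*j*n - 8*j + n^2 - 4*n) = j*(-30*j^2*n - 30*j^2 - j*n^2 - j*n + n^3 + n^2)/(2*j*n - 8*j + n^2 - 4*n)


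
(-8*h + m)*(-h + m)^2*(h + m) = -8*h^4 + 9*h^3*m + 7*h^2*m^2 - 9*h*m^3 + m^4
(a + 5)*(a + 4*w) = a^2 + 4*a*w + 5*a + 20*w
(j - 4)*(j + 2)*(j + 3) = j^3 + j^2 - 14*j - 24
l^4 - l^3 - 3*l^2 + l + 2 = (l - 2)*(l - 1)*(l + 1)^2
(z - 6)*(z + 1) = z^2 - 5*z - 6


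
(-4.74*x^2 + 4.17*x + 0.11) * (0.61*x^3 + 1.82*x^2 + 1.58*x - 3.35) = -2.8914*x^5 - 6.0831*x^4 + 0.1673*x^3 + 22.6678*x^2 - 13.7957*x - 0.3685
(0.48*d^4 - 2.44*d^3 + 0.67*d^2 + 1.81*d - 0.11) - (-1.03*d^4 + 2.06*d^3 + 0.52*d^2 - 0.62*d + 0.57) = 1.51*d^4 - 4.5*d^3 + 0.15*d^2 + 2.43*d - 0.68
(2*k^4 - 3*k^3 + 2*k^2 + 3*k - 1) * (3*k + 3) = 6*k^5 - 3*k^4 - 3*k^3 + 15*k^2 + 6*k - 3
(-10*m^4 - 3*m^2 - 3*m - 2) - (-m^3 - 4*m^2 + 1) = -10*m^4 + m^3 + m^2 - 3*m - 3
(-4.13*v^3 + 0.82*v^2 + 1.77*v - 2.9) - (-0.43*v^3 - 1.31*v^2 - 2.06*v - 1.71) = -3.7*v^3 + 2.13*v^2 + 3.83*v - 1.19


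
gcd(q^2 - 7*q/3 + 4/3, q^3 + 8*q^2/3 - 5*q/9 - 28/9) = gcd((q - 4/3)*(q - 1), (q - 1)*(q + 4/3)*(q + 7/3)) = q - 1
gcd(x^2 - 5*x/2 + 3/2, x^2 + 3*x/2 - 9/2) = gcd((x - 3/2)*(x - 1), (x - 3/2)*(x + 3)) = x - 3/2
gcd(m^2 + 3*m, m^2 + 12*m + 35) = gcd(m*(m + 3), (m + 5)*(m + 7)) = 1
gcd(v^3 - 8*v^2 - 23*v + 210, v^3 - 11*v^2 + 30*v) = v - 6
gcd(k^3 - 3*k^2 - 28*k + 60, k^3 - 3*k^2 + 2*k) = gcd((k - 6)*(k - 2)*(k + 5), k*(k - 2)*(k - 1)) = k - 2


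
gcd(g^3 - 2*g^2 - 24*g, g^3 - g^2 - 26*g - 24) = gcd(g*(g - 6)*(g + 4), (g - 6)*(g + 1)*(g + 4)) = g^2 - 2*g - 24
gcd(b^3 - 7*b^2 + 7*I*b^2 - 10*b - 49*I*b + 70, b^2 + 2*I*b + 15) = b + 5*I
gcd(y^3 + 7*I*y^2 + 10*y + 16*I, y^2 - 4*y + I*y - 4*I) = y + I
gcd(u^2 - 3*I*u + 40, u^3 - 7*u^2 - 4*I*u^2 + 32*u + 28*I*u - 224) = u - 8*I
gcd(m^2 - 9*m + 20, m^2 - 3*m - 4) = m - 4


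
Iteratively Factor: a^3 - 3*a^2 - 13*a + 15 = (a + 3)*(a^2 - 6*a + 5) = (a - 5)*(a + 3)*(a - 1)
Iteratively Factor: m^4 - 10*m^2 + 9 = (m + 1)*(m^3 - m^2 - 9*m + 9) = (m + 1)*(m + 3)*(m^2 - 4*m + 3) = (m - 1)*(m + 1)*(m + 3)*(m - 3)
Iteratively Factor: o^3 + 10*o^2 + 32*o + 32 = (o + 4)*(o^2 + 6*o + 8) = (o + 4)^2*(o + 2)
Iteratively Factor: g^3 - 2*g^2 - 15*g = (g)*(g^2 - 2*g - 15) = g*(g + 3)*(g - 5)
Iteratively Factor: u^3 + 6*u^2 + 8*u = (u)*(u^2 + 6*u + 8) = u*(u + 4)*(u + 2)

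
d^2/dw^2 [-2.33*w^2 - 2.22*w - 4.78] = -4.66000000000000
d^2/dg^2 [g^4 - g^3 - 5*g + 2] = 6*g*(2*g - 1)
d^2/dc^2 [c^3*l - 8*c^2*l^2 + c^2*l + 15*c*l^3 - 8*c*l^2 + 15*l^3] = 2*l*(3*c - 8*l + 1)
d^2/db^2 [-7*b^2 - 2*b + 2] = -14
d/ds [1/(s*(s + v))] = -(2*s + v)/(s^2*(s + v)^2)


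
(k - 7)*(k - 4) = k^2 - 11*k + 28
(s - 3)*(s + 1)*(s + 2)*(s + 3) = s^4 + 3*s^3 - 7*s^2 - 27*s - 18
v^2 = v^2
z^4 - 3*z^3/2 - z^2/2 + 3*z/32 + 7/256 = (z - 7/4)*(z - 1/4)*(z + 1/4)^2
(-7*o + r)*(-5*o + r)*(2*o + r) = 70*o^3 + 11*o^2*r - 10*o*r^2 + r^3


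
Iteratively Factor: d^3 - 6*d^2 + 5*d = (d)*(d^2 - 6*d + 5) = d*(d - 1)*(d - 5)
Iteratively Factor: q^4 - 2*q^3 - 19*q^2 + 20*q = (q)*(q^3 - 2*q^2 - 19*q + 20) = q*(q - 1)*(q^2 - q - 20) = q*(q - 5)*(q - 1)*(q + 4)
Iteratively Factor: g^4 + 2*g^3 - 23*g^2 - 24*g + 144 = (g - 3)*(g^3 + 5*g^2 - 8*g - 48) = (g - 3)*(g + 4)*(g^2 + g - 12) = (g - 3)^2*(g + 4)*(g + 4)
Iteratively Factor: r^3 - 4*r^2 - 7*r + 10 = (r - 5)*(r^2 + r - 2) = (r - 5)*(r - 1)*(r + 2)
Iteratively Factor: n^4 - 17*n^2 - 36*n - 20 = (n - 5)*(n^3 + 5*n^2 + 8*n + 4) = (n - 5)*(n + 1)*(n^2 + 4*n + 4) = (n - 5)*(n + 1)*(n + 2)*(n + 2)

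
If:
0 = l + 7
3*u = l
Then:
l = -7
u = -7/3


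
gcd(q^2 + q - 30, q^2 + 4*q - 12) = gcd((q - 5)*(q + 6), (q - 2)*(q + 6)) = q + 6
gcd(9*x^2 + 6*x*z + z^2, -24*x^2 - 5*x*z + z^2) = 3*x + z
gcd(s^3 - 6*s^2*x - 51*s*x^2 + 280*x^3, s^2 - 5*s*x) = -s + 5*x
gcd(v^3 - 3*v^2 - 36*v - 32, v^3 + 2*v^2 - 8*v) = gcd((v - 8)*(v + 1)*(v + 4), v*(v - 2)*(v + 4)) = v + 4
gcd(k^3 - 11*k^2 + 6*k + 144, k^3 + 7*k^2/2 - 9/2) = k + 3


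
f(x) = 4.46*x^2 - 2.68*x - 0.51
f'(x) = 8.92*x - 2.68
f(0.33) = -0.91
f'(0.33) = 0.26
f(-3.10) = 50.66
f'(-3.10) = -30.33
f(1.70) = 7.82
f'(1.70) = 12.48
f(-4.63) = 107.51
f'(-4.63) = -43.98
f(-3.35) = 58.52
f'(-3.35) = -32.56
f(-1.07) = 7.46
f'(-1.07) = -12.22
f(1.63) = 6.97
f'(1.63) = 11.86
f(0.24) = -0.90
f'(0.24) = -0.54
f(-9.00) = 384.87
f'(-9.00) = -82.96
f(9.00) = 336.63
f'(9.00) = 77.60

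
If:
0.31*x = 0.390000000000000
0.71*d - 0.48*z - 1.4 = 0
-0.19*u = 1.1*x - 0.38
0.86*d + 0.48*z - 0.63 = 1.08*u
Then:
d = -2.34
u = -5.28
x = 1.26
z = -6.38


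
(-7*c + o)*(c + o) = -7*c^2 - 6*c*o + o^2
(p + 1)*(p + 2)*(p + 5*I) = p^3 + 3*p^2 + 5*I*p^2 + 2*p + 15*I*p + 10*I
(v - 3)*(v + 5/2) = v^2 - v/2 - 15/2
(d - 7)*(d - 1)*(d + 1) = d^3 - 7*d^2 - d + 7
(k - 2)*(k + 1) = k^2 - k - 2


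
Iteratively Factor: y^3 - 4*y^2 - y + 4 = (y - 4)*(y^2 - 1) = (y - 4)*(y - 1)*(y + 1)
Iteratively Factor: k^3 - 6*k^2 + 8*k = (k - 2)*(k^2 - 4*k) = k*(k - 2)*(k - 4)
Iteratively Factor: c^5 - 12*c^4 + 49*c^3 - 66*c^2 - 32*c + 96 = (c - 3)*(c^4 - 9*c^3 + 22*c^2 - 32) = (c - 3)*(c + 1)*(c^3 - 10*c^2 + 32*c - 32) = (c - 4)*(c - 3)*(c + 1)*(c^2 - 6*c + 8) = (c - 4)^2*(c - 3)*(c + 1)*(c - 2)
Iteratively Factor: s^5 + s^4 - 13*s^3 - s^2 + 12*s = (s - 1)*(s^4 + 2*s^3 - 11*s^2 - 12*s) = (s - 3)*(s - 1)*(s^3 + 5*s^2 + 4*s) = (s - 3)*(s - 1)*(s + 4)*(s^2 + s) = (s - 3)*(s - 1)*(s + 1)*(s + 4)*(s)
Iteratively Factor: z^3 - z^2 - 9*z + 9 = (z - 1)*(z^2 - 9) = (z - 1)*(z + 3)*(z - 3)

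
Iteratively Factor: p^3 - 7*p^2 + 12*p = (p)*(p^2 - 7*p + 12) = p*(p - 3)*(p - 4)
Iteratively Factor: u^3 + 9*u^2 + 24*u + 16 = (u + 4)*(u^2 + 5*u + 4) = (u + 4)^2*(u + 1)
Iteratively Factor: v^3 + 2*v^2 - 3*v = (v - 1)*(v^2 + 3*v) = v*(v - 1)*(v + 3)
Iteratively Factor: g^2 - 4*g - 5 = (g - 5)*(g + 1)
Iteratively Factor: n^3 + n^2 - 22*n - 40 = (n - 5)*(n^2 + 6*n + 8) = (n - 5)*(n + 2)*(n + 4)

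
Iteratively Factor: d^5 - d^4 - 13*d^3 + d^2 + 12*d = (d - 1)*(d^4 - 13*d^2 - 12*d) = (d - 1)*(d + 3)*(d^3 - 3*d^2 - 4*d) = (d - 4)*(d - 1)*(d + 3)*(d^2 + d) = (d - 4)*(d - 1)*(d + 1)*(d + 3)*(d)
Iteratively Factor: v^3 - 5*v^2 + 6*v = (v)*(v^2 - 5*v + 6) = v*(v - 3)*(v - 2)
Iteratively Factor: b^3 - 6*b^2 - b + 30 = (b - 3)*(b^2 - 3*b - 10) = (b - 5)*(b - 3)*(b + 2)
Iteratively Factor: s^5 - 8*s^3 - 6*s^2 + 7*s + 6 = (s + 2)*(s^4 - 2*s^3 - 4*s^2 + 2*s + 3) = (s - 1)*(s + 2)*(s^3 - s^2 - 5*s - 3) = (s - 1)*(s + 1)*(s + 2)*(s^2 - 2*s - 3) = (s - 1)*(s + 1)^2*(s + 2)*(s - 3)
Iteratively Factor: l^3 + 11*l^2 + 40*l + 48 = (l + 3)*(l^2 + 8*l + 16) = (l + 3)*(l + 4)*(l + 4)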